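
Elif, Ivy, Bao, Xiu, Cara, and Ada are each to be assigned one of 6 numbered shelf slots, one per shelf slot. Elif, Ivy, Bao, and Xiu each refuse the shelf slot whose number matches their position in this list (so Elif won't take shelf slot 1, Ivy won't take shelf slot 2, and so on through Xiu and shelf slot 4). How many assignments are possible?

362

Let Aᵢ (for 1 ≤ i ≤ 4) be the placements that put person i in their forbidden shelf slot. Any j of these fix j positions, leaving (6−j)! ways to fill the rest, and there are C(4,j) ways to pick which j.
By inclusion–exclusion, the number of valid placements is Σ_{j=0}^{4} (−1)^j C(4,j)·(6−j)!.
Computing: 720 − 480 + 144 − 24 + 2 = 362.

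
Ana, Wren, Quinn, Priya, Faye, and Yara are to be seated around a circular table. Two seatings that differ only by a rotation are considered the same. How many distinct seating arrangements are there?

Fix one person's seat to break rotational symmetry; the remaining 5 people can be arranged in (5)! = 120 ways.

120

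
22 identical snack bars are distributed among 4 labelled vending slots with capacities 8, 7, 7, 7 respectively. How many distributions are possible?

Ignoring the caps, the number of non-negative solutions to x_1+…+x_4 = 22 is C(25,3) = 2300.
Subtract solutions that violate a single cap (substitute x_i' = x_i − (cap_i+1)): x_1 ≥ 9 gives C(16,3) = 560; x_2 ≥ 8 gives C(17,3) = 680; x_3 ≥ 8 gives C(17,3) = 680; x_4 ≥ 8 gives C(17,3) = 680. Together 2600.
Add back pairs where two caps are both exceeded: 56 + 56 + 56 + 84 + 84 + 84 = 420.
By inclusion–exclusion the count is 2300 − 2600 + 420 = 120.

120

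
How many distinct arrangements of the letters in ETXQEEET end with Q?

Fix Q in the last position and arrange the remaining 7 letters.
Those 7 letters have E appearing 4 times and T appearing twice, giving (7)!/(4!·2!) = 105.

105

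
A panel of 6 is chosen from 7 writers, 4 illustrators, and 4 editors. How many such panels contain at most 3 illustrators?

4950

Split by how many illustrators are chosen (0 through 3).
Sum: C(4,0)·C(11,6) + C(4,1)·C(11,5) + C(4,2)·C(11,4) + C(4,3)·C(11,3) = 462 + 1848 + 1980 + 660 = 4950.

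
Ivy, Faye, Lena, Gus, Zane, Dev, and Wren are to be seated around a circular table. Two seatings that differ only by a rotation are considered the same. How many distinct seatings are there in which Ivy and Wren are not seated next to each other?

All circular seatings of 7 people number (6)! = 720.
Seatings with Ivy beside Wren: treat them as a block with 2 internal orders, giving 2 × (5)! = 240.
Subtracting, 720 − 240 = 480.

480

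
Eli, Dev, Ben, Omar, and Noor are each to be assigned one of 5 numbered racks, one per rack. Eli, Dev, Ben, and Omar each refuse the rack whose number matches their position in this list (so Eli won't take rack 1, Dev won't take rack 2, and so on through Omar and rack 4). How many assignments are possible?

Let Aᵢ (for 1 ≤ i ≤ 4) be the placements that put person i in their forbidden rack. Any j of these fix j positions, leaving (5−j)! ways to fill the rest, and there are C(4,j) ways to pick which j.
By inclusion–exclusion, the number of valid placements is Σ_{j=0}^{4} (−1)^j C(4,j)·(5−j)!.
Computing: 120 − 96 + 36 − 8 + 1 = 53.

53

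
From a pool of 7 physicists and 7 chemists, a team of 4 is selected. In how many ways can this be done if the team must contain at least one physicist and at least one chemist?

Unrestricted: C(14,4) = 1001 ways to pick any 4 of the 14.
Subtract selections that omit an entire group: no physicists → C(7,4) = 35; no chemists → C(7,4) = 35.
Both groups omitted at once is impossible, so 1001 − 70 = 931.

931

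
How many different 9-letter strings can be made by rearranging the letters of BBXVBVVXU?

Letter multiplicities in BBXVBVVXU: B×3, U×1, V×3, X×2.
The number of distinct arrangements is 9!/(3!·3!·2!) = 362880/72 = 5040.

5040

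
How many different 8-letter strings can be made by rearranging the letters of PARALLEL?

3360

The 8 letters of PARALLEL have repeats: A appearing twice and L appearing 3 times.
Dividing 8! = 40320 by 3!·2! = 12 for the repeated letters gives 3360.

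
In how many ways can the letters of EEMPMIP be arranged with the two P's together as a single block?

Treat the 2 copies of P as a single block. The multiset to arrange is then {PP, E, E, I, M, M}, 6 items in all.
That gives (6)!/(2!·2!) = 180 arrangements.

180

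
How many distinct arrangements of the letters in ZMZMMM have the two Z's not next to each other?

10

Total arrangements of ZMZMMM: 6!/(4!·2!) = 15.
Arrangements with the Z's together: treat ZZ as one letter, giving (5)!/(4!) = 5.
Hence 15 − 5 = 10.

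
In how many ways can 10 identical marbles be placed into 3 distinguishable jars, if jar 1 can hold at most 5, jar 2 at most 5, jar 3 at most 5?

By stars and bars, unrestricted non-negative solutions to x_1+…+x_3 = 10 number C(10+2,2) = 66.
Subtract solutions that violate a single cap (substitute x_i' = x_i − (cap_i+1)): x_1 ≥ 6 gives C(6,2) = 15; x_2 ≥ 6 gives C(6,2) = 15; x_3 ≥ 6 gives C(6,2) = 15. Together 45.
No two caps can be exceeded simultaneously, so the pair terms are all 0.
By inclusion–exclusion the count is 66 − 45 + 0 = 21.

21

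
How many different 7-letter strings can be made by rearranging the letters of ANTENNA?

420

The 7 letters of ANTENNA have repeats: A appearing twice and N appearing 3 times.
So there are 7! / (3!·2!) = 420 distinguishable arrangements.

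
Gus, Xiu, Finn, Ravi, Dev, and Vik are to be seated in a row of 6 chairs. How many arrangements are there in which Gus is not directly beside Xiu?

There are 6! = 720 arrangements in all. If Gus and Xiu are adjacent, merging them into one block gives 2·(5)! = 240 arrangements.
Complementary counting: 720 − 240 = 480.

480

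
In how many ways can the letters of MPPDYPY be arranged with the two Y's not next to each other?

Total arrangements of MPPDYPY: 7!/(3!·2!) = 420.
If the two Y's are adjacent, glue them into one block, leaving 6 items to arrange: (6)!/(3!) = 120 ways.
Subtracting, 420 − 120 = 300 arrangements keep the Y's apart.

300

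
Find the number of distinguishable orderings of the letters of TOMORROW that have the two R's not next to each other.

There are 8!/(3!·2!) = 3360 arrangements of TOMORROW in total.
Arrangements with the R's together: treat RR as one letter, giving (7)!/(3!) = 840.
Hence 3360 − 840 = 2520.

2520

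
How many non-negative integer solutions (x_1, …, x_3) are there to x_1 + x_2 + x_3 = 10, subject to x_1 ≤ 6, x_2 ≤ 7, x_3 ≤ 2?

Ignoring the caps, the number of non-negative solutions to x_1+…+x_3 = 10 is C(12,2) = 66.
Subtract solutions that violate a single cap (substitute x_i' = x_i − (cap_i+1)): x_1 ≥ 7 gives C(5,2) = 10; x_2 ≥ 8 gives C(4,2) = 6; x_3 ≥ 3 gives C(9,2) = 36. Together 52.
Add back pairs where two caps are both exceeded: 0 + 1 + 0 = 1.
By inclusion–exclusion the count is 66 − 52 + 1 = 15.

15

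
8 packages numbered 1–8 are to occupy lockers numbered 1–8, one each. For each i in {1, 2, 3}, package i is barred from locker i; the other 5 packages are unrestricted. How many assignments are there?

Let Aᵢ (for i ∈ {1, 2, 3}) be the placements that put package i in its forbidden locker. Any j of these fix j positions, leaving (8−j)! ways to fill the rest, and there are C(3,j) ways to pick which j.
By inclusion–exclusion, the number of valid placements is Σ_{j=0}^{3} (−1)^j C(3,j)·(8−j)!.
Computing: 40320 − 15120 + 2160 − 120 = 27240.

27240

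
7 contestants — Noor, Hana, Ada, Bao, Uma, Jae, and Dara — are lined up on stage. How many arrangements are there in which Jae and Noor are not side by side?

3600

Of the 7! = 5040 arrangements, those with Jae and Noor adjacent number 2 × 6! = 1440 (treat the pair as a block with 2 internal orders).
Complementary counting: 5040 − 1440 = 3600.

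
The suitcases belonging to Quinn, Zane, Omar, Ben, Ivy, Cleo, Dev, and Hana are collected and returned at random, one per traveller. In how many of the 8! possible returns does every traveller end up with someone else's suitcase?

This is the derangement count D_8: permutations of 8 items with no fixed point.
By inclusion–exclusion this is Σ_{j=0}^{8} (−1)^j C(8,j)·(8−j)!.
Computing: 40320 − 40320 + 20160 − 6720 + 1680 − 336 + 56 − 8 + 1 = 14833.

14833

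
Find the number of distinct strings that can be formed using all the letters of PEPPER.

The 6 letters of PEPPER have repeats: E appearing twice and P appearing 3 times.
Dividing 6! = 720 by 3!·2! = 12 for the repeated letters gives 60.

60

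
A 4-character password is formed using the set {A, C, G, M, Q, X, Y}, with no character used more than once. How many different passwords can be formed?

Choose and order 4 of the 7 symbols: the first character has 7 options, the next 6, then 5, 4.
That product is 7 × 6 × 5 × 4 = 840.

840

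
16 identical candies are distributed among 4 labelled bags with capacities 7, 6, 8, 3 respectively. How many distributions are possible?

125

By stars and bars, unrestricted non-negative solutions to x_1+…+x_4 = 16 number C(16+3,3) = 969.
Subtract solutions that violate a single cap (substitute x_i' = x_i − (cap_i+1)): x_1 ≥ 8 gives C(11,3) = 165; x_2 ≥ 7 gives C(12,3) = 220; x_3 ≥ 9 gives C(10,3) = 120; x_4 ≥ 4 gives C(15,3) = 455. Together 960.
Add back pairs where two caps are both exceeded: 4 + 0 + 35 + 1 + 56 + 20 = 116.
By inclusion–exclusion the count is 969 − 960 + 116 = 125.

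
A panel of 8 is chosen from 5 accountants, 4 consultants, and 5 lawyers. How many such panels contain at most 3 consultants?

Split by how many consultants are chosen (0 through 3).
Sum: C(4,0)·C(10,8) + C(4,1)·C(10,7) + C(4,2)·C(10,6) + C(4,3)·C(10,5) = 45 + 480 + 1260 + 1008 = 2793.

2793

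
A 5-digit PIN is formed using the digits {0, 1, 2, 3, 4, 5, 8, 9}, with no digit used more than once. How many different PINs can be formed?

This is a permutation of 5 out of 8: P(8,5) = 8!/3!.
That product is 8 × 7 × 6 × 5 × 4 = 6720.

6720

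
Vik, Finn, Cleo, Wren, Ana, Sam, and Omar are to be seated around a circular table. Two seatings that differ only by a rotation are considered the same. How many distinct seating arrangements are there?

Around a circle, 7 distinct people have 7!/7 = (6)! = 720 rotationally distinct seatings.

720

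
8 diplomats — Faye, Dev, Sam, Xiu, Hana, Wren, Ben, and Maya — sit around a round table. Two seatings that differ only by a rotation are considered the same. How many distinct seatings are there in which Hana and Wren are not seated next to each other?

3600

Without the restriction there are (7)! = 5040 seatings.
Seatings with Hana beside Wren: treat them as a block with 2 internal orders, giving 2 × (6)! = 1440.
Subtracting, 5040 − 1440 = 3600.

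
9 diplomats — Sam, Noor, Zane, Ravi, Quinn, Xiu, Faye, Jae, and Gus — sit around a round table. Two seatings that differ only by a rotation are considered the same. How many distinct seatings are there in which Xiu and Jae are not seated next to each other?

30240

All circular seatings of 9 people number (8)! = 40320.
Seatings with Xiu beside Jae: treat them as a block with 2 internal orders, giving 2 × (7)! = 10080.
Subtracting, 40320 − 10080 = 30240.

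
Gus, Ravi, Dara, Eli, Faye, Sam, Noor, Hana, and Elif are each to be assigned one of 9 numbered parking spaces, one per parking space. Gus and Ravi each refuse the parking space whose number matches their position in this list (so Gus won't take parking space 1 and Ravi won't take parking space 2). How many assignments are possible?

Let Aᵢ (for i ∈ {1, 2}) be the placements that put person i in their forbidden parking space. Any j of these fix j positions, leaving (9−j)! ways to fill the rest, and there are C(2,j) ways to pick which j.
By inclusion–exclusion, the number of valid placements is Σ_{j=0}^{2} (−1)^j C(2,j)·(9−j)!.
Computing: 362880 − 80640 + 5040 = 287280.

287280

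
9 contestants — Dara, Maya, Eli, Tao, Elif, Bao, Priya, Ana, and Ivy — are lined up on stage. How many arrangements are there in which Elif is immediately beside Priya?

Place the 7 others and the Elif-Priya pair as 8 objects in a line; the pair has 2 internal arrangements.
That gives 2 × 8! = 2 × 40320 = 80640.

80640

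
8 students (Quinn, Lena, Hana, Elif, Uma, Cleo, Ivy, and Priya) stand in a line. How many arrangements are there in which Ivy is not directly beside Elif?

Of the 8! = 40320 arrangements, those with Ivy and Elif adjacent number 2 × 7! = 10080 (treat the pair as a block with 2 internal orders).
So 40320 − 10080 = 30240 arrangements keep them apart.

30240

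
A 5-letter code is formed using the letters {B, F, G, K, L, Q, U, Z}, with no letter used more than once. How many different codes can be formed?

Choose and order 5 of the 8 symbols: the first letter has 8 options, the next 7, and so on down to 4.
8 × 7 × 6 × 5 × 4 = 6720.

6720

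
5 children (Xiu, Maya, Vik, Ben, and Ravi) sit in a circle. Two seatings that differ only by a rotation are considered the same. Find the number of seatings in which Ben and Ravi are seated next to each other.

12

Treat {Ben, Ravi} as one unit (2 internal orders) and seat the resulting 4 units around the table: (3)! circular arrangements.
So 2 × (3)! = 2 × 6 = 12.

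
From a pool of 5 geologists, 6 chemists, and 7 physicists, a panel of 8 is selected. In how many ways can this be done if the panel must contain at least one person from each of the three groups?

41811

With no constraint there are C(18,8) = 43758 possible selections.
Subtract selections that omit an entire group: no geologists → C(13,8) = 1287; no chemists → C(12,8) = 495; no physicists → C(11,8) = 165.
Add back selections omitting two groups (i.e. drawn from a single group): C(5,8) + C(6,8) + C(7,8) = 0.
By inclusion–exclusion: 43758 − 1947 + 0 = 41811.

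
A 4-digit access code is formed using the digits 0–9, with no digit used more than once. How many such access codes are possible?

Choose and order 4 of the 10 symbols: the first digit has 10 options, the next 9, then 8, 7.
That product is 10 × 9 × 8 × 7 = 5040.

5040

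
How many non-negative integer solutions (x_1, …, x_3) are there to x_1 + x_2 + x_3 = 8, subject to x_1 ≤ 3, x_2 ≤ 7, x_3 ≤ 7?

Ignoring the caps, the number of non-negative solutions to x_1+…+x_3 = 8 is C(10,2) = 45.
Subtract solutions that violate a single cap (substitute x_i' = x_i − (cap_i+1)): x_1 ≥ 4 gives C(6,2) = 15; x_2 ≥ 8 gives C(2,2) = 1; x_3 ≥ 8 gives C(2,2) = 1. Together 17.
No two caps can be exceeded simultaneously, so the pair terms are all 0.
By inclusion–exclusion the count is 45 − 17 + 0 = 28.

28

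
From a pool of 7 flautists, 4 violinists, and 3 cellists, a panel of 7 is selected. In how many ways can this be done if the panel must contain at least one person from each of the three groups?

Unrestricted: C(14,7) = 3432 ways to pick any 7 of the 14.
Subtract selections that omit an entire group: no flautists → C(7,7) = 1; no violinists → C(10,7) = 120; no cellists → C(11,7) = 330.
Add back selections omitting two groups (i.e. drawn from a single group): C(7,7) + C(4,7) + C(3,7) = 1.
By inclusion–exclusion: 3432 − 451 + 1 = 2982.

2982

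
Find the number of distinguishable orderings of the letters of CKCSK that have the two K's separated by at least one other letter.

18

There are 5!/(2!·2!) = 30 arrangements of CKCSK in total.
If the two K's are adjacent, glue them into one block, leaving 4 items to arrange: (4)!/(2!) = 12 ways.
Subtracting, 30 − 12 = 18 arrangements keep the K's apart.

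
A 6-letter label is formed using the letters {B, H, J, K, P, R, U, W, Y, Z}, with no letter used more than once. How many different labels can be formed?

151200

With no repetition, fill the 6 letters in order: 10 choices, then 9, down to 5.
10 × 9 × 8 × 7 × 6 × 5 = 151200.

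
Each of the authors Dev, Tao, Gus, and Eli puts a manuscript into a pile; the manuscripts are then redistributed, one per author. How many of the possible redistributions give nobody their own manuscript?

Let Aᵢ be the assignments in which author i gets their own manuscript. We want the size of the complement of A₁∪…∪A_4.
By inclusion–exclusion this is Σ_{j=0}^{4} (−1)^j C(4,j)·(4−j)!.
Computing: 24 − 24 + 12 − 4 + 1 = 9.

9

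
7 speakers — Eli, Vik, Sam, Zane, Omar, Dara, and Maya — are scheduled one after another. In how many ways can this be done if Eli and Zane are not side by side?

3600

There are 7! = 5040 arrangements in all. If Eli and Zane are adjacent, merging them into one block gives 2·(6)! = 1440 arrangements.
Complementary counting: 5040 − 1440 = 3600.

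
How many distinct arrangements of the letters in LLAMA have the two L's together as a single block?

Treat the 2 copies of L as a single block. The multiset to arrange is then {LL, A, A, M}, 4 items in all.
That gives (4)!/(2!) = 12 arrangements.

12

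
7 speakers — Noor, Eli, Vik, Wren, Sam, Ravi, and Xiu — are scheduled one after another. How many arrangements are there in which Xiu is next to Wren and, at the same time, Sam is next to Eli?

Treat {Xiu,Wren} as one block (2 orders) and {Sam,Eli} as another (2 orders).
That leaves 5 units to arrange: 2 × 2 × 5! = 4 × 120 = 480.

480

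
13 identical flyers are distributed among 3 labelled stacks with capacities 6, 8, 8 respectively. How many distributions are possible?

By stars and bars, unrestricted non-negative solutions to x_1+…+x_3 = 13 number C(13+2,2) = 105.
Subtract solutions that violate a single cap (substitute x_i' = x_i − (cap_i+1)): x_1 ≥ 7 gives C(8,2) = 28; x_2 ≥ 9 gives C(6,2) = 15; x_3 ≥ 9 gives C(6,2) = 15. Together 58.
No two caps can be exceeded simultaneously, so the pair terms are all 0.
By inclusion–exclusion the count is 105 − 58 + 0 = 47.

47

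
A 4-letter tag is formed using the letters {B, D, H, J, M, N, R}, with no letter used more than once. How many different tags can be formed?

840

This is a permutation of 4 out of 7: P(7,4) = 7!/3!.
That product is 7 × 6 × 5 × 4 = 840.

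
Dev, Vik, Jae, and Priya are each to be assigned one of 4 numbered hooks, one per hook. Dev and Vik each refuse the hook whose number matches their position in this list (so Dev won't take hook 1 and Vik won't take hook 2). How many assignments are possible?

14

Let Aᵢ (for i ∈ {1, 2}) be the placements that put person i in their forbidden hook. Any j of these fix j positions, leaving (4−j)! ways to fill the rest, and there are C(2,j) ways to pick which j.
By inclusion–exclusion, the number of valid placements is Σ_{j=0}^{2} (−1)^j C(2,j)·(4−j)!.
Computing: 24 − 12 + 2 = 14.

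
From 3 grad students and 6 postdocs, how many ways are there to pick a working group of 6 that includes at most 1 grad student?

Split by how many grad students are chosen (0 through 1).
Sum: C(3,0)·C(6,6) + C(3,1)·C(6,5) = 1 + 18 = 19.

19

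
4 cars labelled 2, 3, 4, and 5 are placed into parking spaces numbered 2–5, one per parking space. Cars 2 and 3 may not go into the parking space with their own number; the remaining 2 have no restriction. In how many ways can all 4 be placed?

14

Let Aᵢ (for i ∈ {2, 3}) be the placements that put car i in its forbidden parking space. Any j of these fix j positions, leaving (4−j)! ways to fill the rest, and there are C(2,j) ways to pick which j.
By inclusion–exclusion, the number of valid placements is Σ_{j=0}^{2} (−1)^j C(2,j)·(4−j)!.
Computing: 24 − 12 + 2 = 14.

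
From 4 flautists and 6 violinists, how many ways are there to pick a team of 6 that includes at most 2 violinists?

15

Split by how many violinists are chosen (0 through 2).
Sum: C(6,0)·C(4,6) + C(6,1)·C(4,5) + C(6,2)·C(4,4) = 0 + 0 + 15 = 15.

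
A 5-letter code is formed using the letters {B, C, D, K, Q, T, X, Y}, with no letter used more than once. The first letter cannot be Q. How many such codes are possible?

The first letter has 8−1 = 7 choices (anything except Q).
The remaining 4 letters are filled from the other 7 symbols without repetition: 7 × 6 × 5 × 4 = 840.
Total: 7 × 840 = 5880.

5880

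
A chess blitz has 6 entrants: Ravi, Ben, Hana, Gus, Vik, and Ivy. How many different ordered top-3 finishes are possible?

120

There are 6 choices for 1st place, 5 for 2nd, and 4 for 3rd.
That gives 6 × 5 × 4 = 120.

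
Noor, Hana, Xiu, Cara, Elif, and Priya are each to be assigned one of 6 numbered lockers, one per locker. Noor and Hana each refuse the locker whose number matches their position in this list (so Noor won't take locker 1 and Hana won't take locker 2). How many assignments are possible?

Let Aᵢ (for i ∈ {1, 2}) be the placements that put person i in their forbidden locker. Any j of these fix j positions, leaving (6−j)! ways to fill the rest, and there are C(2,j) ways to pick which j.
By inclusion–exclusion, the number of valid placements is Σ_{j=0}^{2} (−1)^j C(2,j)·(6−j)!.
Computing: 720 − 240 + 24 = 504.

504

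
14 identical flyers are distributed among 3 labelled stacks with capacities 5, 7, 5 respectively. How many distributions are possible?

Ignoring the caps, the number of non-negative solutions to x_1+…+x_3 = 14 is C(16,2) = 120.
Subtract solutions that violate a single cap (substitute x_i' = x_i − (cap_i+1)): x_1 ≥ 6 gives C(10,2) = 45; x_2 ≥ 8 gives C(8,2) = 28; x_3 ≥ 6 gives C(10,2) = 45. Together 118.
Add back pairs where two caps are both exceeded: 1 + 6 + 1 = 8.
By inclusion–exclusion the count is 120 − 118 + 8 = 10.

10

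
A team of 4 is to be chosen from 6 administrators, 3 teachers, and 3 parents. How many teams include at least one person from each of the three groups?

243

Total 4-person selections from all 12: C(12,4) = 495.
Subtract selections that omit an entire group: no administrators → C(6,4) = 15; no teachers → C(9,4) = 126; no parents → C(9,4) = 126.
Add back selections omitting two groups (i.e. drawn from a single group): C(6,4) + C(3,4) + C(3,4) = 15.
By inclusion–exclusion: 495 − 267 + 15 = 243.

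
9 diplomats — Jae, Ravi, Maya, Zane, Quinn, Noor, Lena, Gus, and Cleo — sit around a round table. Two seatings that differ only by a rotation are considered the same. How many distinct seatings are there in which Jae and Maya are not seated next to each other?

30240

All circular seatings of 9 people number (8)! = 40320.
Those with Jae next to Maya: fuse the pair into one unit and seat 8 units around a circle — 2·(7)! = 10080.
Subtracting, 40320 − 10080 = 30240.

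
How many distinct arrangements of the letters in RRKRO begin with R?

Fix R in the first position and arrange the remaining 4 letters.
Those 4 letters have R appearing twice, giving (4)!/(2!) = 12.

12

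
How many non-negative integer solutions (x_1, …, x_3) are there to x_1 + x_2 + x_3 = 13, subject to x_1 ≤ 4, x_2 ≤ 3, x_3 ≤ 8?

Without the upper bounds there are C(15,2) = 105 ways to split 13 among 3 variables.
Subtract solutions that violate a single cap (substitute x_i' = x_i − (cap_i+1)): x_1 ≥ 5 gives C(10,2) = 45; x_2 ≥ 4 gives C(11,2) = 55; x_3 ≥ 9 gives C(6,2) = 15. Together 115.
Add back pairs where two caps are both exceeded: 15 + 0 + 1 = 16.
By inclusion–exclusion the count is 105 − 115 + 16 = 6.

6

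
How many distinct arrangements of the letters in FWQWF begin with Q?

6

Fix Q in the first position and arrange the remaining 4 letters.
Those 4 letters have F appearing twice and W appearing twice, giving (4)!/(2!·2!) = 6.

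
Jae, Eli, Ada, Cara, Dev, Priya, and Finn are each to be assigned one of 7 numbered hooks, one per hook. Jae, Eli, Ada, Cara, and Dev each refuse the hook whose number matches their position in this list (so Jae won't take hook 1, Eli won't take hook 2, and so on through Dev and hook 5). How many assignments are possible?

Let Aᵢ (for 1 ≤ i ≤ 5) be the placements that put person i in their forbidden hook. Any j of these fix j positions, leaving (7−j)! ways to fill the rest, and there are C(5,j) ways to pick which j.
By inclusion–exclusion, the number of valid placements is Σ_{j=0}^{5} (−1)^j C(5,j)·(7−j)!.
Computing: 5040 − 3600 + 1200 − 240 + 30 − 2 = 2428.

2428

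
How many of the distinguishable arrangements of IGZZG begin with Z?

With the first slot taken by Z, it remains to arrange the other 4 letters (IGZG).
Those 4 letters have G appearing twice, giving (4)!/(2!) = 12.

12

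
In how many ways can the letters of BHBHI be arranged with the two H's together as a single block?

Treat the 2 copies of H as a single block. The multiset to arrange is then {HH, B, B, I}, 4 items in all.
That gives (4)!/(2!) = 12 arrangements.

12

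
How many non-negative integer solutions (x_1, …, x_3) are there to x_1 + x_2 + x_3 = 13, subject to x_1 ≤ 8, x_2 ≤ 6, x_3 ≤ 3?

By stars and bars, unrestricted non-negative solutions to x_1+…+x_3 = 13 number C(13+2,2) = 105.
Subtract solutions that violate a single cap (substitute x_i' = x_i − (cap_i+1)): x_1 ≥ 9 gives C(6,2) = 15; x_2 ≥ 7 gives C(8,2) = 28; x_3 ≥ 4 gives C(11,2) = 55. Together 98.
Add back pairs where two caps are both exceeded: 0 + 1 + 6 = 7.
By inclusion–exclusion the count is 105 − 98 + 7 = 14.

14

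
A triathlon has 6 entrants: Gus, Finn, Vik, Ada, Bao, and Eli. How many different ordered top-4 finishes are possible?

This is an ordered selection of 4 from 6: P(6,4).
That gives 6 × 5 × 4 × 3 = 360.

360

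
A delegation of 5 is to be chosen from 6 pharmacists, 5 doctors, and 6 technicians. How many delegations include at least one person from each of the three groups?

4485

With no constraint there are C(17,5) = 6188 possible selections.
Subtract selections that omit an entire group: no pharmacists → C(11,5) = 462; no doctors → C(12,5) = 792; no technicians → C(11,5) = 462.
Add back selections omitting two groups (i.e. drawn from a single group): C(6,5) + C(5,5) + C(6,5) = 13.
By inclusion–exclusion: 6188 − 1716 + 13 = 4485.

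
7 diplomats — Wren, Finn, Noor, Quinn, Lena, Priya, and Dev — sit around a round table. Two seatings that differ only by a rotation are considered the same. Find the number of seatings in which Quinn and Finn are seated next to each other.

Glue Quinn and Finn into a block (2 internal orders). Seating 6 units around a circle gives (5)! arrangements.
So 2 × (5)! = 2 × 120 = 240.

240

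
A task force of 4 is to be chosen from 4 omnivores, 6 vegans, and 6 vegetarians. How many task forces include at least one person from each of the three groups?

936

Unrestricted: C(16,4) = 1820 ways to pick any 4 of the 16.
Selections missing a whole group: no omnivores → C(12,4) = 495; no vegans → C(10,4) = 210; no vegetarians → C(10,4) = 210.
Add back selections omitting two groups (i.e. drawn from a single group): C(4,4) + C(6,4) + C(6,4) = 31.
By inclusion–exclusion: 1820 − 915 + 31 = 936.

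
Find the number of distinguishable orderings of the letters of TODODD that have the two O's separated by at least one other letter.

40

Total arrangements of TODODD: 6!/(3!·2!) = 60.
Arrangements with the O's together: treat OO as one letter, giving (5)!/(3!) = 20.
Subtracting, 60 − 20 = 40 arrangements keep the O's apart.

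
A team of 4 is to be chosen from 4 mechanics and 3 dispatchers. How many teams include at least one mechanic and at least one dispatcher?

34

Unrestricted: C(7,4) = 35 ways to pick any 4 of the 7.
Selections missing a whole group: no mechanics → C(3,4) = 0; no dispatchers → C(4,4) = 1.
Both groups omitted at once is impossible, so 35 − 1 = 34.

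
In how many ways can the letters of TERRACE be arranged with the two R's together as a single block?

Treat the 2 copies of R as a single block. The multiset to arrange is then {RR, A, C, E, E, T}, 6 items in all.
That gives (6)!/(2!) = 360 arrangements.

360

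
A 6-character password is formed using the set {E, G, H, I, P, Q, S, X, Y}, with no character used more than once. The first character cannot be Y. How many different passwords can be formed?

53760

The first character has 9−1 = 8 choices (anything except Y).
The remaining 5 characters are filled from the other 8 symbols without repetition: 8 × 7 × 6 × 5 × 4 = 6720.
Total: 8 × 6720 = 53760.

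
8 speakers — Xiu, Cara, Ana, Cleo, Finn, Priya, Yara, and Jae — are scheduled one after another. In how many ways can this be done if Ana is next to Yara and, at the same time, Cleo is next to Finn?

Treat {Ana,Yara} as one block (2 orders) and {Cleo,Finn} as another (2 orders).
That leaves 6 units to arrange: 2 × 2 × 6! = 4 × 720 = 2880.

2880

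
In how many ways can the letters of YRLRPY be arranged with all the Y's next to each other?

Treat the 2 copies of Y as a single block. The multiset to arrange is then {YY, L, P, R, R}, 5 items in all.
That gives (5)!/(2!) = 60 arrangements.

60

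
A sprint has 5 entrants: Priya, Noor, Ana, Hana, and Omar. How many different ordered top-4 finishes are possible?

120

There are 5 choices for 1st place, 4 for 2nd, and so on down to 2 for position 4.
That gives 5 × 4 × 3 × 2 = 120.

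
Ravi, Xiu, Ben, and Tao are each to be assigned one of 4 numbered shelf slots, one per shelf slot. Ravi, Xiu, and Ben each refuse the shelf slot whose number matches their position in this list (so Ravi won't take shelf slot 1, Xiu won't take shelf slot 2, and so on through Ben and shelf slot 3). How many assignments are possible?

Let Aᵢ (for i ∈ {1, 2, 3}) be the placements that put person i in their forbidden shelf slot. Any j of these fix j positions, leaving (4−j)! ways to fill the rest, and there are C(3,j) ways to pick which j.
By inclusion–exclusion, the number of valid placements is Σ_{j=0}^{3} (−1)^j C(3,j)·(4−j)!.
Computing: 24 − 18 + 6 − 1 = 11.

11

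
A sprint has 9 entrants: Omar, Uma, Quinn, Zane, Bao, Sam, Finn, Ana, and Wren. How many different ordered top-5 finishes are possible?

15120

There are 9 choices for 1st place, 8 for 2nd, and so on down to 5 for position 5.
That gives 9 × 8 × 7 × 6 × 5 = 15120.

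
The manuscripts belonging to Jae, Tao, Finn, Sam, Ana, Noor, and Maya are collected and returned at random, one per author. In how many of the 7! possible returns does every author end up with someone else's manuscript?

1854

This is the derangement count D_7: permutations of 7 items with no fixed point.
By inclusion–exclusion this is Σ_{j=0}^{7} (−1)^j C(7,j)·(7−j)!.
Computing: 5040 − 5040 + 2520 − 840 + 210 − 42 + 7 − 1 = 1854.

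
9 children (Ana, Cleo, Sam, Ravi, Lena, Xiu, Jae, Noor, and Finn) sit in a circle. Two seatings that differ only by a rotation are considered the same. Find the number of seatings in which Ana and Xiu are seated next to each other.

10080

Glue Ana and Xiu into a block (2 internal orders). Seating 8 units around a circle gives (7)! arrangements.
So 2 × (7)! = 2 × 5040 = 10080.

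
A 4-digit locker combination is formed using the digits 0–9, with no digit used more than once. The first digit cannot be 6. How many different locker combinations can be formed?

4536

The first digit has 10−1 = 9 choices (anything except 6).
The remaining 3 digits are filled from the other 9 symbols without repetition: 9 × 8 × 7 = 504.
Total: 9 × 504 = 4536.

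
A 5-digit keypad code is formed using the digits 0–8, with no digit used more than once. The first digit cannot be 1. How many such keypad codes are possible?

The first digit has 9−1 = 8 choices (anything except 1).
The remaining 4 digits are filled from the other 8 symbols without repetition: 8 × 7 × 6 × 5 = 1680.
Total: 8 × 1680 = 13440.

13440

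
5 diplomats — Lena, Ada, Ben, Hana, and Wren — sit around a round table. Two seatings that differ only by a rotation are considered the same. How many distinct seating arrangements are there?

Seat Lena anywhere (absorbing the rotational symmetry), then permute the other 4: (4)! = 24.

24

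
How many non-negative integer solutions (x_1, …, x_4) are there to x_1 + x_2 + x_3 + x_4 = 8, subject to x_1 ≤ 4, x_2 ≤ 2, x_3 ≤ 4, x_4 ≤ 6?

67

Without the upper bounds there are C(11,3) = 165 ways to split 8 among 4 variables.
Subtract solutions that violate a single cap (substitute x_i' = x_i − (cap_i+1)): x_1 ≥ 5 gives C(6,3) = 20; x_2 ≥ 3 gives C(8,3) = 56; x_3 ≥ 5 gives C(6,3) = 20; x_4 ≥ 7 gives C(4,3) = 4. Together 100.
Add back pairs where two caps are both exceeded: 1 + 0 + 0 + 1 + 0 + 0 = 2.
By inclusion–exclusion the count is 165 − 100 + 2 = 67.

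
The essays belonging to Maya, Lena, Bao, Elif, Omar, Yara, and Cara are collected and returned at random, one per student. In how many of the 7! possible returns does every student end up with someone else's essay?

1854

This is the derangement count D_7: permutations of 7 items with no fixed point.
By inclusion–exclusion this is Σ_{j=0}^{7} (−1)^j C(7,j)·(7−j)!.
Computing: 5040 − 5040 + 2520 − 840 + 210 − 42 + 7 − 1 = 1854.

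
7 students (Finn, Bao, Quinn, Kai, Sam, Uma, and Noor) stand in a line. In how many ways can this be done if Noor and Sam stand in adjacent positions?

1440

Place the 5 others and the Noor-Sam pair as 6 objects in a line; the pair has 2 internal arrangements.
So the count is 2·(6)! = 1440.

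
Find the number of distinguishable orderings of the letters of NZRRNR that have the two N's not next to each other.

Total arrangements of NZRRNR: 6!/(3!·2!) = 60.
Arrangements with the N's together: treat NN as one letter, giving (5)!/(3!) = 20.
Subtracting, 60 − 20 = 40 arrangements keep the N's apart.

40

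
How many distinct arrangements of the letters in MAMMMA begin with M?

With the first slot taken by M, it remains to arrange the other 5 letters (AMMMA).
Those 5 letters have A appearing twice and M appearing 3 times, giving (5)!/(3!·2!) = 10.

10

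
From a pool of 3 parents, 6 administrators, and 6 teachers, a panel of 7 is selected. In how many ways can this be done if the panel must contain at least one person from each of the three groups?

5571

Total 7-person selections from all 15: C(15,7) = 6435.
Selections missing a whole group: no parents → C(12,7) = 792; no administrators → C(9,7) = 36; no teachers → C(9,7) = 36.
Add back selections omitting two groups (i.e. drawn from a single group): C(3,7) + C(6,7) + C(6,7) = 0.
By inclusion–exclusion: 6435 − 864 + 0 = 5571.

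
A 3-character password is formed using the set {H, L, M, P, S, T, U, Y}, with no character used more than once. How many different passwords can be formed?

336

With no repetition, fill the 3 characters in order: 8 choices, then 7, down to 6.
8 × 7 × 6 = 336.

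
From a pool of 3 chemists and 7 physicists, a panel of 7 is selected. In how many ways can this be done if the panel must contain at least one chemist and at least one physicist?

Total 7-person selections from all 10: C(10,7) = 120.
Subtract selections that omit an entire group: no chemists → C(7,7) = 1; no physicists → C(3,7) = 0.
Both groups omitted at once is impossible, so 120 − 1 = 119.

119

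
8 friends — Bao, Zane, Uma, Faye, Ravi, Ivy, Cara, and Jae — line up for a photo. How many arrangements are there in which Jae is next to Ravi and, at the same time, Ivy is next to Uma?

2880

Treat {Jae,Ravi} as one block (2 orders) and {Ivy,Uma} as another (2 orders).
That leaves 6 units to arrange: 2 × 2 × 6! = 4 × 720 = 2880.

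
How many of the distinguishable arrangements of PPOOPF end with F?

Fix F in the last position and arrange the remaining 5 letters.
Those 5 letters have O appearing twice and P appearing 3 times, giving (5)!/(3!·2!) = 10.

10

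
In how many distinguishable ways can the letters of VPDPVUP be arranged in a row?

420

VPDPVUP has 7 letters with P appearing 3 times and V appearing twice.
The number of distinct arrangements is 7!/(3!·2!) = 5040/12 = 420.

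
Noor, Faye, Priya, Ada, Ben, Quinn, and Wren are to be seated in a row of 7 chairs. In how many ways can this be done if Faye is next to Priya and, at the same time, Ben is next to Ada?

480

Treat {Faye,Priya} as one block (2 orders) and {Ben,Ada} as another (2 orders).
That leaves 5 units to arrange: 2 × 2 × 5! = 4 × 120 = 480.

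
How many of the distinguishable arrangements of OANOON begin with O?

Fix O in the first position and arrange the remaining 5 letters.
Those 5 letters have N appearing twice and O appearing twice, giving (5)!/(2!·2!) = 30.

30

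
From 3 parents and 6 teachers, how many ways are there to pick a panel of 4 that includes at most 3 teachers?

Split by how many teachers are chosen (0 through 3).
Sum: C(6,0)·C(3,4) + C(6,1)·C(3,3) + C(6,2)·C(3,2) + C(6,3)·C(3,1) = 0 + 6 + 45 + 60 = 111.

111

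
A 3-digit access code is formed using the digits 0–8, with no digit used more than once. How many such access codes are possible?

504

This is a permutation of 3 out of 9: P(9,3) = 9!/6!.
That product is 9 × 8 × 7 = 504.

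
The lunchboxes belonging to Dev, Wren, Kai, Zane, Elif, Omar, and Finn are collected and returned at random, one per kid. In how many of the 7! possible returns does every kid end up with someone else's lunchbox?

1854

Count assignments avoiding every fixed point. For any j of the 7 kids fixed to their own lunchbox, the other 7−j can be arranged in (7−j)! ways.
By inclusion–exclusion this is Σ_{j=0}^{7} (−1)^j C(7,j)·(7−j)!.
Computing: 5040 − 5040 + 2520 − 840 + 210 − 42 + 7 − 1 = 1854.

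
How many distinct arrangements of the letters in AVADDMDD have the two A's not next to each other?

Total arrangements of AVADDMDD: 8!/(4!·2!) = 840.
If the two A's are adjacent, glue them into one block, leaving 7 items to arrange: (7)!/(4!) = 210 ways.
Subtracting, 840 − 210 = 630 arrangements keep the A's apart.

630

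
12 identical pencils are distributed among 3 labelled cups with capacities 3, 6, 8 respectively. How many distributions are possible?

18

By stars and bars, unrestricted non-negative solutions to x_1+…+x_3 = 12 number C(12+2,2) = 91.
Subtract solutions that violate a single cap (substitute x_i' = x_i − (cap_i+1)): x_1 ≥ 4 gives C(10,2) = 45; x_2 ≥ 7 gives C(7,2) = 21; x_3 ≥ 9 gives C(5,2) = 10. Together 76.
Add back pairs where two caps are both exceeded: 3 + 0 + 0 = 3.
By inclusion–exclusion the count is 91 − 76 + 3 = 18.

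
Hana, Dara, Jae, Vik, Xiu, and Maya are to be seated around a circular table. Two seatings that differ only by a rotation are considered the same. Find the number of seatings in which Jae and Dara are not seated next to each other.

Without the restriction there are (5)! = 120 seatings.
Those with Jae next to Dara: fuse the pair into one unit and seat 5 units around a circle — 2·(4)! = 48.
Subtracting, 120 − 48 = 72.

72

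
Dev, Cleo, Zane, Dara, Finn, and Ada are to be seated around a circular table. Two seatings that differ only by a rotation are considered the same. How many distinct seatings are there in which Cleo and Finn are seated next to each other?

Treat {Cleo, Finn} as one unit (2 internal orders) and seat the resulting 5 units around the table: (4)! circular arrangements.
So 2 × (4)! = 2 × 24 = 48.

48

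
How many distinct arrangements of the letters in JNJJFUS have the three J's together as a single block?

120

Treat the 3 copies of J as a single block. The multiset to arrange is then {JJJ, F, N, S, U}, 5 items in all.
All 5 items are distinct, so there are (5)! = 120 arrangements.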